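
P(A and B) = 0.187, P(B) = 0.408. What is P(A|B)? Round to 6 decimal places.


P(A|B) = P(A and B) / P(B) = 0.187 / 0.408 = 11/24 ≈ 0.45833333

0.458333


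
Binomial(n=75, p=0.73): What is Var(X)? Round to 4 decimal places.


Var = n*p*(1-p) = 75 * 0.73 * 0.27 = 14.7825

14.7825


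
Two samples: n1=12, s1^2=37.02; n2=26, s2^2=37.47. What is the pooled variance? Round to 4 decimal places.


sp^2 = ((n1-1)*s1^2 + (n2-1)*s2^2)/(n1+n2-2)
(n1-1)*s1^2 = 11 * 37.02 = 407.22
(n2-1)*s2^2 = 25 * 37.47 = 936.75
numerator = 407.22 + 936.75 = 1343.97
n1+n2-2 = 36
sp^2 = 1343.97 / 36 = 37.3325

37.3325


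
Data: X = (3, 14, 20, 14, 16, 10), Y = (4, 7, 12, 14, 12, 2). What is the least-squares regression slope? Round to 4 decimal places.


b = sum((xi-xbar)(yi-ybar)) / sum((xi-xbar)^2)
n = 6, xbar = 77/6 ≈ 12.833333, ybar = 51/6 = 8.5
Sxy = sum((xi-xbar)(yi-ybar)) = 103.5
Sxx = sum((xi-xbar)^2) = 1013/6 ≈ 168.833333
b = Sxy / Sxx = 621/1013 ≈ 0.613031

0.6130


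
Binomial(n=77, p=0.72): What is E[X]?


E[X] = n*p = 77 * 0.72 = 55.44

55.44


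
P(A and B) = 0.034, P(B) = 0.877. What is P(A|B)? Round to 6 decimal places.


P(A|B) = P(A and B) / P(B) = 0.034 / 0.877 = 34/877 ≈ 0.03876853

0.038769


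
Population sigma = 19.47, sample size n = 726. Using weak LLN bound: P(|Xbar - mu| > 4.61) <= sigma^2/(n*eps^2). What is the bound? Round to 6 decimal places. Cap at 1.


bound = min(1, sigma^2/(n*eps^2))
sigma^2 = 19.47^2 = 379.0809
n*eps^2 = 726 * 4.61^2 = 726 * 21.2521 = 15429.0246
sigma^2/(n*eps^2) = 379.0809 / 15429.0246 ≈ 0.02456934

0.024569


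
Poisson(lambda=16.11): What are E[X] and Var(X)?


E[X] = Var(X) = lambda = 16.11

16.11, 16.11


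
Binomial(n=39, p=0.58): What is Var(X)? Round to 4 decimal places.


Var = n*p*(1-p) = 39 * 0.58 * 0.42 = 9.5004

9.5004


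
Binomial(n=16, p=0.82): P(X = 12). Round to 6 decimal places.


P = C(n,k) * p^k * (1-p)^(n-k)
C(16,12) = 1820
p^k = 0.82^12 ≈ 0.09242006
(1-p)^(n-k) = 0.18^4 = 0.00104976
P = 1820 * 0.09242006 * 0.00104976 ≈ 0.176574

0.176574


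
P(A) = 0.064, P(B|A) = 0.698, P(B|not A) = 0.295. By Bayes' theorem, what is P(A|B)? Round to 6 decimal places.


P(A|B) = P(B|A)*P(A) / P(B), P(B) = P(B|A)*P(A) + P(B|not A)*P(not A)
P(B|A)*P(A) = 0.698 * 0.064 = 0.044672
P(B|not A)*P(not A) = 0.295 * 0.936 = 0.27612
P(B) = 0.044672 + 0.27612 = 0.320792
P(A|B) = 0.044672 / 0.320792 ≈ 0.13925534

0.139255


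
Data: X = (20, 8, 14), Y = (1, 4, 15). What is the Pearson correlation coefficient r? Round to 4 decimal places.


r = sum((xi-xbar)(yi-ybar)) / sqrt(sum((xi-xbar)^2) * sum((yi-ybar)^2))
n = 3, xbar = 42/3 = 14, ybar = 20/3 ≈ 6.666667
Sxy = sum((xi-xbar)(yi-ybar)) = -18
Sxx = sum((xi-xbar)^2) = 72
Syy = sum((yi-ybar)^2) = 326/3 ≈ 108.666667
sqrt(Sxx*Syy) ≈ 88.453378
r = Sxy / sqrt(Sxx*Syy) = -18 / 88.453378 ≈ -0.203497

-0.2035


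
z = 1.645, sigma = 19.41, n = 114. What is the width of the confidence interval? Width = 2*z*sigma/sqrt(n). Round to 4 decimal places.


width = 2*z*sigma/sqrt(n)
2*z*sigma = 2 * 1.645 * 19.41 = 63.8589
sqrt(114) ≈ 10.677078
width = 63.8589 / 10.677078 ≈ 5.980934

5.9809


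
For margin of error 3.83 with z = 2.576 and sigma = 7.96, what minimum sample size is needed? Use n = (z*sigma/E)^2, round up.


z*sigma/E = 2.576 * 7.96 / 3.83 ≈ 5.353775
(z*sigma/E)^2 ≈ 28.662912
round up: n = 29

29


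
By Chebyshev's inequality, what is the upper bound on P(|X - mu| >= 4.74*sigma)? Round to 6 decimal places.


P <= 1/k^2
k^2 = 4.74^2 = 22.4676
1/k^2 = 1 / 22.4676 ≈ 0.04450854

0.044509


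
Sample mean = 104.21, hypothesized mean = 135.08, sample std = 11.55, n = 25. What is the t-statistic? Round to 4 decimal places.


t = (xbar - mu0) / (s/sqrt(n))
xbar - mu0 = 104.21 - 135.08 = -30.87
sqrt(25) = 5
s/sqrt(n) = 11.55 / 5 = 2.31
t = -30.87 / 2.31 = -147/11 ≈ -13.363636

-13.3636


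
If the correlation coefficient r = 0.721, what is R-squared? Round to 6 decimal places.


R^2 = r^2 = (0.721)^2 = 0.519841

0.519841


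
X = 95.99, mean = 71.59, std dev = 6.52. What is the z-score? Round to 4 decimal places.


z = (X - mu) / sigma
X - mu = 95.99 - 71.59 = 24.4
z = 24.4 / 6.52 = 610/163 ≈ 3.742331

3.7423


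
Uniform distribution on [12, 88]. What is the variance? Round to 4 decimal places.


Var = (b-a)^2 / 12
(b-a)^2 = (88 - 12)^2 = 5776
Var = 5776/12 ≈ 481.333333

481.3333


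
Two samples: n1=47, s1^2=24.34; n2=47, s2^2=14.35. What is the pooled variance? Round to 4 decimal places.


sp^2 = ((n1-1)*s1^2 + (n2-1)*s2^2)/(n1+n2-2)
(n1-1)*s1^2 = 46 * 24.34 = 1119.64
(n2-1)*s2^2 = 46 * 14.35 = 660.1
numerator = 1119.64 + 660.1 = 1779.74
n1+n2-2 = 92
sp^2 = 1779.74 / 92 = 19.345

19.3450


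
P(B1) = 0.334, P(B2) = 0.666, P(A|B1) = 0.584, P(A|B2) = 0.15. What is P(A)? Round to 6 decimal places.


P(A) = P(A|B1)*P(B1) + P(A|B2)*P(B2)
P(A|B1)*P(B1) = 0.584 * 0.334 = 0.195056
P(A|B2)*P(B2) = 0.15 * 0.666 = 0.0999
P(A) = 0.195056 + 0.0999 = 0.294956

0.294956


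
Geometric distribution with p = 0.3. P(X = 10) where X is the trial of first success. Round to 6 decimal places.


P = (1-p)^(k-1) * p
(1-p)^(k-1) = 0.7^9 ≈ 0.04035361
P = 0.04035361 * 0.3 ≈ 0.01210608

0.012106


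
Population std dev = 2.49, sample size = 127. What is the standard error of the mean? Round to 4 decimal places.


SE = sigma / sqrt(n)
sqrt(127) ≈ 11.269428
SE = 2.49 / 11.269428 ≈ 0.220952

0.2210


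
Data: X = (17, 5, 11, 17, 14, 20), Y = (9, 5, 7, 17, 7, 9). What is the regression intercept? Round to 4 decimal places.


a = ybar - b*xbar, where b = sum((xi-xbar)(yi-ybar)) / sum((xi-xbar)^2)
n = 6, xbar = 84/6 = 14, ybar = 54/6 = 9
Sxy = sum((xi-xbar)(yi-ybar)) = 66
Sxx = sum((xi-xbar)^2) = 144
b = Sxy / Sxx = 11/24 ≈ 0.458333
a = 9 - 0.458333 * 14 = 31/12 ≈ 2.583333

2.5833


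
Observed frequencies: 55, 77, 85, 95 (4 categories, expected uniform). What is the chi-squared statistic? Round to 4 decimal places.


chi2 = sum((O-E)^2/E), E = total/4
total = 312, E = 312/4 = 78
(55 - 78)^2 / 78 = 529 / 78 = 529/78 ≈ 6.782051
(77 - 78)^2 / 78 = 1 / 78 = 1/78 ≈ 0.012821
(85 - 78)^2 / 78 = 49 / 78 = 49/78 ≈ 0.628205
(95 - 78)^2 / 78 = 289 / 78 = 289/78 ≈ 3.705128
chi2 = 434/39 ≈ 11.128205

11.1282


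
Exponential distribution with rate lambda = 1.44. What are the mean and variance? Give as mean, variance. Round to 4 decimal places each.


mean = 1/lam, var = 1/lam^2
mean = 1 / 1.44 = 25/36 ≈ 0.694444
lam^2 = 1.44^2 = 2.0736
var = 1 / 2.0736 = 625/1296 ≈ 0.482253

0.6944, 0.4823


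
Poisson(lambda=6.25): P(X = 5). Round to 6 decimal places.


P = e^(-lam) * lam^k / k!
e^(-6.25) ≈ 0.001930454
lam^k = 6.25^5 = 9765625/1024 ≈ 9536.743164
k! = 5! = 120
P = 0.001930454 * 9536.743164 / 120 ≈ 0.153419

0.153419


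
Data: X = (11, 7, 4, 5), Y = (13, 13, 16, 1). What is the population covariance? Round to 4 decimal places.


Cov = (1/n)*sum((xi-xbar)(yi-ybar))
n = 4, xbar = 27/4 = 6.75, ybar = 43/4 = 10.75
sum((xi-xbar)(yi-ybar)) = 12.75
Cov = 12.75 / 4 = 3.1875

3.1875


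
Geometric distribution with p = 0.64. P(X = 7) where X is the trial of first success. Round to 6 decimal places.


P = (1-p)^(k-1) * p
(1-p)^(k-1) = 0.36^6 ≈ 0.002176782
P = 0.002176782 * 0.64 ≈ 0.001393141

0.001393


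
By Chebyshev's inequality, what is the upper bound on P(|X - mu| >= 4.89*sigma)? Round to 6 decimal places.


P <= 1/k^2
k^2 = 4.89^2 = 23.9121
1/k^2 = 1 / 23.9121 ≈ 0.04181983

0.041820


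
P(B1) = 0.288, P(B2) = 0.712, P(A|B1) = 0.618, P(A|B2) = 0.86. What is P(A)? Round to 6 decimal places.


P(A) = P(A|B1)*P(B1) + P(A|B2)*P(B2)
P(A|B1)*P(B1) = 0.618 * 0.288 = 0.177984
P(A|B2)*P(B2) = 0.86 * 0.712 = 0.61232
P(A) = 0.177984 + 0.61232 = 0.790304

0.790304


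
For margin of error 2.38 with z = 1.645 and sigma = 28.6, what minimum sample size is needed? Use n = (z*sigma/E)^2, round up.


z*sigma/E = 1.645 * 28.6 / 2.38 = 6721/340 ≈ 19.767647
(z*sigma/E)^2 ≈ 390.759870
round up: n = 391

391


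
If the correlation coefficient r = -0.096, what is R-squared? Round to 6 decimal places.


R^2 = r^2 = (-0.096)^2 = 0.009216

0.009216


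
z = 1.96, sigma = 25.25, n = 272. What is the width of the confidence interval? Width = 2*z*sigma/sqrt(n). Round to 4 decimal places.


width = 2*z*sigma/sqrt(n)
2*z*sigma = 2 * 1.96 * 25.25 = 98.98
sqrt(272) ≈ 16.492423
width = 98.98 / 16.492423 ≈ 6.001544

6.0015


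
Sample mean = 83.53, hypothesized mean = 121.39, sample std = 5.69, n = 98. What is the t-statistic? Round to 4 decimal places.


t = (xbar - mu0) / (s/sqrt(n))
xbar - mu0 = 83.53 - 121.39 = -37.86
sqrt(98) ≈ 9.89949494
s/sqrt(n) = 5.69 / 9.89949494 ≈ 0.57477680
t = -37.86 / 0.57477680 ≈ -65.869047

-65.8690


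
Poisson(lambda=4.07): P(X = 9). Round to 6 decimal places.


P = e^(-lam) * lam^k / k!
e^(-4.07) ≈ 0.01707739
lam^k = 4.07^9 ≈ 306442.984268
k! = 9! = 362880
P = 0.01707739 * 306442.984268 / 362880 ≈ 0.014421

0.014421


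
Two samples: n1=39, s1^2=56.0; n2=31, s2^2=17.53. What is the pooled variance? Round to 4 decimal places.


sp^2 = ((n1-1)*s1^2 + (n2-1)*s2^2)/(n1+n2-2)
(n1-1)*s1^2 = 38 * 56.0 = 2128
(n2-1)*s2^2 = 30 * 17.53 = 525.9
numerator = 2128 + 525.9 = 2653.9
n1+n2-2 = 68
sp^2 = 2653.9 / 68 = 26539/680 ≈ 39.027941

39.0279


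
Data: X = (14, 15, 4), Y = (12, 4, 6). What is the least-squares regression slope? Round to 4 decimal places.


b = sum((xi-xbar)(yi-ybar)) / sum((xi-xbar)^2)
n = 3, xbar = 33/3 = 11, ybar = 22/3 ≈ 7.333333
Sxy = sum((xi-xbar)(yi-ybar)) = 10
Sxx = sum((xi-xbar)^2) = 74
b = Sxy / Sxx = 5/37 ≈ 0.135135

0.1351


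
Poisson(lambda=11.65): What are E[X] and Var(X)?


E[X] = Var(X) = lambda = 11.65

11.65, 11.65


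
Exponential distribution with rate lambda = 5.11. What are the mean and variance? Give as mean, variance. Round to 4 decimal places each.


mean = 1/lam, var = 1/lam^2
mean = 1 / 5.11 = 100/511 ≈ 0.195695
lam^2 = 5.11^2 = 26.1121
var = 1 / 26.1121 ≈ 0.038296

0.1957, 0.0383


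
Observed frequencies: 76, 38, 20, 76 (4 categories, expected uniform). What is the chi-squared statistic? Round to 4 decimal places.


chi2 = sum((O-E)^2/E), E = total/4
total = 210, E = 210/4 = 52.5
(76 - 52.5)^2 / 52.5 = 552.25 / 52.5 = 2209/210 ≈ 10.519048
(38 - 52.5)^2 / 52.5 = 210.25 / 52.5 = 841/210 ≈ 4.004762
(20 - 52.5)^2 / 52.5 = 1056.25 / 52.5 = 845/42 ≈ 20.119048
(76 - 52.5)^2 / 52.5 = 552.25 / 52.5 = 2209/210 ≈ 10.519048
chi2 = 4742/105 ≈ 45.161905

45.1619


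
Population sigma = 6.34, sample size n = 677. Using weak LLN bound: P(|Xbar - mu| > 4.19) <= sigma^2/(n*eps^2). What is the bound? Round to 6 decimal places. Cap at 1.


bound = min(1, sigma^2/(n*eps^2))
sigma^2 = 6.34^2 = 40.1956
n*eps^2 = 677 * 4.19^2 = 677 * 17.5561 = 11885.4797
sigma^2/(n*eps^2) = 40.1956 / 11885.4797 ≈ 0.00338191

0.003382


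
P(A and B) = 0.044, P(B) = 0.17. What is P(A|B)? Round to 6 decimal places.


P(A|B) = P(A and B) / P(B) = 0.044 / 0.17 = 22/85 ≈ 0.25882353

0.258824


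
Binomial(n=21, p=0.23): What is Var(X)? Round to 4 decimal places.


Var = n*p*(1-p) = 21 * 0.23 * 0.77 = 3.7191

3.7191


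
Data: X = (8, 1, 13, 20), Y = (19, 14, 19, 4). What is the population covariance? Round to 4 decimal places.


Cov = (1/n)*sum((xi-xbar)(yi-ybar))
n = 4, xbar = 42/4 = 10.5, ybar = 56/4 = 14
sum((xi-xbar)(yi-ybar)) = -95
Cov = -95 / 4 = -23.75

-23.7500


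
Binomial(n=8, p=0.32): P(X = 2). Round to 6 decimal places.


P = C(n,k) * p^k * (1-p)^(n-k)
C(8,2) = 28
p^k = 0.32^2 = 0.1024
(1-p)^(n-k) = 0.68^6 ≈ 0.09886748
P = 28 * 0.1024 * 0.09886748 ≈ 0.283473

0.283473


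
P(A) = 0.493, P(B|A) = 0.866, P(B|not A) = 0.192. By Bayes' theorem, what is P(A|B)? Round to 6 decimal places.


P(A|B) = P(B|A)*P(A) / P(B), P(B) = P(B|A)*P(A) + P(B|not A)*P(not A)
P(B|A)*P(A) = 0.866 * 0.493 = 0.426938
P(B|not A)*P(not A) = 0.192 * 0.507 = 0.097344
P(B) = 0.426938 + 0.097344 = 0.524282
P(A|B) = 0.426938 / 0.524282 ≈ 0.81432893

0.814329


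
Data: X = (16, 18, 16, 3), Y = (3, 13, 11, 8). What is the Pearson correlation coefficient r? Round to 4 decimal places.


r = sum((xi-xbar)(yi-ybar)) / sqrt(sum((xi-xbar)^2) * sum((yi-ybar)^2))
n = 4, xbar = 53/4 = 13.25, ybar = 35/4 = 8.75
Sxy = sum((xi-xbar)(yi-ybar)) = 18.25
Sxx = sum((xi-xbar)^2) = 142.75
Syy = sum((yi-ybar)^2) = 56.75
sqrt(Sxx*Syy) ≈ 90.005903
r = Sxy / sqrt(Sxx*Syy) = 18.25 / 90.005903 ≈ 0.202764

0.2028


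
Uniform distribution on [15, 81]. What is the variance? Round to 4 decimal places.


Var = (b-a)^2 / 12
(b-a)^2 = (81 - 15)^2 = 4356
Var = 4356/12 = 363

363.0000


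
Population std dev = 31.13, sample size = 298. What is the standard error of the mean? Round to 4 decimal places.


SE = sigma / sqrt(n)
sqrt(298) ≈ 17.262677
SE = 31.13 / 17.262677 ≈ 1.803312

1.8033


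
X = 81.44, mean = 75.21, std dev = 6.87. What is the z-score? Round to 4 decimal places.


z = (X - mu) / sigma
X - mu = 81.44 - 75.21 = 6.23
z = 6.23 / 6.87 = 623/687 ≈ 0.906841

0.9068


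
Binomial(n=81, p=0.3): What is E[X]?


E[X] = n*p = 81 * 0.3 = 24.3

24.3


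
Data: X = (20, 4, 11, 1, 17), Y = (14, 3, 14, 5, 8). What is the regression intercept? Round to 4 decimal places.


a = ybar - b*xbar, where b = sum((xi-xbar)(yi-ybar)) / sum((xi-xbar)^2)
n = 5, xbar = 53/5 = 10.6, ybar = 44/5 = 8.8
Sxy = sum((xi-xbar)(yi-ybar)) = 120.6
Sxx = sum((xi-xbar)^2) = 265.2
b = Sxy / Sxx = 201/442 ≈ 0.454751
a = 8.8 - 0.454751 * 10.6 = 1759/442 ≈ 3.979638

3.9796


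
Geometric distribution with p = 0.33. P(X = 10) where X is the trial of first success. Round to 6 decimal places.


P = (1-p)^(k-1) * p
(1-p)^(k-1) = 0.67^9 ≈ 0.02720653
P = 0.02720653 * 0.33 ≈ 0.008978156

0.008978


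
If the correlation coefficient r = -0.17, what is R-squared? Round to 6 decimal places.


R^2 = r^2 = (-0.17)^2 = 0.0289

0.028900


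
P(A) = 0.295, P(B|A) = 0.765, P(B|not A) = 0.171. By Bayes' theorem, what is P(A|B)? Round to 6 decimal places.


P(A|B) = P(B|A)*P(A) / P(B), P(B) = P(B|A)*P(A) + P(B|not A)*P(not A)
P(B|A)*P(A) = 0.765 * 0.295 = 0.225675
P(B|not A)*P(not A) = 0.171 * 0.705 = 0.120555
P(B) = 0.225675 + 0.120555 = 0.34623
P(A|B) = 0.225675 / 0.34623 = 5015/7694 ≈ 0.65180660

0.651807


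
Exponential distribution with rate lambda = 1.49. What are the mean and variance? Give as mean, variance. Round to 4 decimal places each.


mean = 1/lam, var = 1/lam^2
mean = 1 / 1.49 = 100/149 ≈ 0.671141
lam^2 = 1.49^2 = 2.2201
var = 1 / 2.2201 ≈ 0.450430

0.6711, 0.4504


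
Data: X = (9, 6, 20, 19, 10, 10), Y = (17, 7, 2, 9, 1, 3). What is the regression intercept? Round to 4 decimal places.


a = ybar - b*xbar, where b = sum((xi-xbar)(yi-ybar)) / sum((xi-xbar)^2)
n = 6, xbar = 74/6 = 37/3 ≈ 12.333333, ybar = 39/6 = 6.5
Sxy = sum((xi-xbar)(yi-ybar)) = -35
Sxx = sum((xi-xbar)^2) = 496/3 ≈ 165.333333
b = Sxy / Sxx = -105/496 ≈ -0.211694
a = 6.5 - (-0.211694) * 12.333333 = 4519/496 ≈ 9.110887

9.1109


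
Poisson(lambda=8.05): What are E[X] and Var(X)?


E[X] = Var(X) = lambda = 8.05

8.05, 8.05


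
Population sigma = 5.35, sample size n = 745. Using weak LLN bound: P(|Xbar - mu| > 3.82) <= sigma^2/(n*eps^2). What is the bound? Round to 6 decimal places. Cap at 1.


bound = min(1, sigma^2/(n*eps^2))
sigma^2 = 5.35^2 = 28.6225
n*eps^2 = 745 * 3.82^2 = 745 * 14.5924 = 10871.338
sigma^2/(n*eps^2) = 28.6225 / 10871.338 ≈ 0.00263284

0.002633


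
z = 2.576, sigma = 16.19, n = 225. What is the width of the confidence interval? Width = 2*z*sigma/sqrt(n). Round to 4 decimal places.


width = 2*z*sigma/sqrt(n)
2*z*sigma = 2 * 2.576 * 16.19 = 83.41088
sqrt(225) = 15
width = 83.41088 / 15 ≈ 5.560725

5.5607


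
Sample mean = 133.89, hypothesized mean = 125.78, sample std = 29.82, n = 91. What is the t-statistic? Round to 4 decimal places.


t = (xbar - mu0) / (s/sqrt(n))
xbar - mu0 = 133.89 - 125.78 = 8.11
sqrt(91) ≈ 9.53939201
s/sqrt(n) = 29.82 / 9.53939201 ≈ 3.12598538
t = 8.11 / 3.12598538 ≈ 2.594382

2.5944


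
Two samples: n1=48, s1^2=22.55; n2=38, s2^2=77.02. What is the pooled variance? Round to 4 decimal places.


sp^2 = ((n1-1)*s1^2 + (n2-1)*s2^2)/(n1+n2-2)
(n1-1)*s1^2 = 47 * 22.55 = 1059.85
(n2-1)*s2^2 = 37 * 77.02 = 2849.74
numerator = 1059.85 + 2849.74 = 3909.59
n1+n2-2 = 84
sp^2 = 3909.59 / 84 = 390959/8400 ≈ 46.542738

46.5427


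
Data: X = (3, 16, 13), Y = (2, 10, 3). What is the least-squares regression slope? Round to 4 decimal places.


b = sum((xi-xbar)(yi-ybar)) / sum((xi-xbar)^2)
n = 3, xbar = 32/3 ≈ 10.666667, ybar = 15/3 = 5
Sxy = sum((xi-xbar)(yi-ybar)) = 45
Sxx = sum((xi-xbar)^2) = 278/3 ≈ 92.666667
b = Sxy / Sxx = 135/278 ≈ 0.485612

0.4856


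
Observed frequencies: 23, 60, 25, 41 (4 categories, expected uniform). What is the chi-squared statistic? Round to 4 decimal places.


chi2 = sum((O-E)^2/E), E = total/4
total = 149, E = 149/4 = 37.25
(23 - 37.25)^2 / 37.25 = 203.0625 / 37.25 = 3249/596 ≈ 5.451342
(60 - 37.25)^2 / 37.25 = 517.5625 / 37.25 = 8281/596 ≈ 13.894295
(25 - 37.25)^2 / 37.25 = 150.0625 / 37.25 = 2401/596 ≈ 4.028523
(41 - 37.25)^2 / 37.25 = 14.0625 / 37.25 = 225/596 ≈ 0.377517
chi2 = 3539/149 ≈ 23.751678

23.7517


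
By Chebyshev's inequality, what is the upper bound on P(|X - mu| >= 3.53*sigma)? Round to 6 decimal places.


P <= 1/k^2
k^2 = 3.53^2 = 12.4609
1/k^2 = 1 / 12.4609 ≈ 0.08025103

0.080251


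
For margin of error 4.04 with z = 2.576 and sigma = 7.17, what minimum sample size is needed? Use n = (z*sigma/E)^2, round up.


z*sigma/E = 2.576 * 7.17 / 4.04 ≈ 4.571762
(z*sigma/E)^2 ≈ 20.901011
round up: n = 21

21


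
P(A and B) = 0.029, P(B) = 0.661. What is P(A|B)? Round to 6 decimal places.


P(A|B) = P(A and B) / P(B) = 0.029 / 0.661 = 29/661 ≈ 0.04387292

0.043873


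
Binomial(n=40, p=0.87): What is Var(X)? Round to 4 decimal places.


Var = n*p*(1-p) = 40 * 0.87 * 0.13 = 4.524

4.5240


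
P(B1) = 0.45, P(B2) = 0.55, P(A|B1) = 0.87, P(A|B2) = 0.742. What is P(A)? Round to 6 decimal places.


P(A) = P(A|B1)*P(B1) + P(A|B2)*P(B2)
P(A|B1)*P(B1) = 0.87 * 0.45 = 0.3915
P(A|B2)*P(B2) = 0.742 * 0.55 = 0.4081
P(A) = 0.3915 + 0.4081 = 0.7996

0.799600


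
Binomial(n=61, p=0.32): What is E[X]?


E[X] = n*p = 61 * 0.32 = 19.52

19.52


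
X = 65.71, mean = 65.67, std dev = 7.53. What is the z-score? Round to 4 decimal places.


z = (X - mu) / sigma
X - mu = 65.71 - 65.67 = 0.04
z = 0.04 / 7.53 = 4/753 ≈ 0.005312

0.0053


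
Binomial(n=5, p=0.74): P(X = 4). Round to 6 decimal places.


P = C(n,k) * p^k * (1-p)^(n-k)
C(5,4) = 5
p^k = 0.74^4 ≈ 0.2998658
(1-p)^(n-k) = 0.26^1 = 0.26
P = 5 * 0.2998658 * 0.26 ≈ 0.389825

0.389825


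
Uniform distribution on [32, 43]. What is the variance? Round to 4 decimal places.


Var = (b-a)^2 / 12
(b-a)^2 = (43 - 32)^2 = 121
Var = 121/12 ≈ 10.083333

10.0833


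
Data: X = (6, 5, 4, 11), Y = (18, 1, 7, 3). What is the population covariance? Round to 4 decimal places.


Cov = (1/n)*sum((xi-xbar)(yi-ybar))
n = 4, xbar = 26/4 = 6.5, ybar = 29/4 = 7.25
sum((xi-xbar)(yi-ybar)) = -14.5
Cov = -14.5 / 4 = -3.625

-3.6250


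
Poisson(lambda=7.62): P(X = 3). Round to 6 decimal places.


P = e^(-lam) * lam^k / k!
e^(-7.62) ≈ 0.0004905418
lam^k = 7.62^3 = 442.450728
k! = 3! = 6
P = 0.0004905418 * 442.450728 / 6 ≈ 0.036173

0.036173


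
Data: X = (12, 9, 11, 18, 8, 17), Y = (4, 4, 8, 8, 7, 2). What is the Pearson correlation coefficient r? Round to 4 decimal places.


r = sum((xi-xbar)(yi-ybar)) / sqrt(sum((xi-xbar)^2) * sum((yi-ybar)^2))
n = 6, xbar = 75/6 = 12.5, ybar = 33/6 = 5.5
Sxy = sum((xi-xbar)(yi-ybar)) = -6.5
Sxx = sum((xi-xbar)^2) = 85.5
Syy = sum((yi-ybar)^2) = 31.5
sqrt(Sxx*Syy) ≈ 51.896532
r = Sxy / sqrt(Sxx*Syy) = -6.5 / 51.896532 ≈ -0.125249

-0.1252


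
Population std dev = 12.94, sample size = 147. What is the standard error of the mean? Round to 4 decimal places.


SE = sigma / sqrt(n)
sqrt(147) ≈ 12.124356
SE = 12.94 / 12.124356 ≈ 1.067273

1.0673


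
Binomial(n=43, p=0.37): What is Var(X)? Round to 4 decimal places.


Var = n*p*(1-p) = 43 * 0.37 * 0.63 = 10.0233

10.0233


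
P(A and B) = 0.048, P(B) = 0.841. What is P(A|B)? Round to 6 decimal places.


P(A|B) = P(A and B) / P(B) = 0.048 / 0.841 = 48/841 ≈ 0.05707491

0.057075


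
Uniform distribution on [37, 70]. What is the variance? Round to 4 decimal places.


Var = (b-a)^2 / 12
(b-a)^2 = (70 - 37)^2 = 1089
Var = 1089/12 = 90.75

90.7500


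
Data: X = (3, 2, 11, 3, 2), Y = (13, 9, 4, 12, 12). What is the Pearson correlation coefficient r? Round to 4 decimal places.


r = sum((xi-xbar)(yi-ybar)) / sqrt(sum((xi-xbar)^2) * sum((yi-ybar)^2))
n = 5, xbar = 21/5 = 4.2, ybar = 50/5 = 10
Sxy = sum((xi-xbar)(yi-ybar)) = -49
Sxx = sum((xi-xbar)^2) = 58.8
Syy = sum((yi-ybar)^2) = 54
sqrt(Sxx*Syy) ≈ 56.348913
r = Sxy / sqrt(Sxx*Syy) = -49 / 56.348913 ≈ -0.869582

-0.8696


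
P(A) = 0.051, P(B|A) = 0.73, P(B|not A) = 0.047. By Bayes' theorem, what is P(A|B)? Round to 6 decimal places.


P(A|B) = P(B|A)*P(A) / P(B), P(B) = P(B|A)*P(A) + P(B|not A)*P(not A)
P(B|A)*P(A) = 0.73 * 0.051 = 0.03723
P(B|not A)*P(not A) = 0.047 * 0.949 = 0.044603
P(B) = 0.03723 + 0.044603 = 0.081833
P(A|B) = 0.03723 / 0.081833 = 510/1121 ≈ 0.45495094

0.454951


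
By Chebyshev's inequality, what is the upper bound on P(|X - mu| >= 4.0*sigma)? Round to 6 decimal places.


P <= 1/k^2
k^2 = 4.0^2 = 16
1/k^2 = 1 / 16 = 0.0625

0.062500


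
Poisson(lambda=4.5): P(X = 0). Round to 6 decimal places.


P = e^(-lam) * lam^k / k!
e^(-4.5) ≈ 0.01110900
lam^k = 4.5^0 = 1
k! = 0! = 1
P = 0.01110900 * 1 / 1 ≈ 0.011109

0.011109


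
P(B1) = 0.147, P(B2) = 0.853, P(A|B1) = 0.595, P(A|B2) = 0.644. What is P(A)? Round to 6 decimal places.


P(A) = P(A|B1)*P(B1) + P(A|B2)*P(B2)
P(A|B1)*P(B1) = 0.595 * 0.147 = 0.087465
P(A|B2)*P(B2) = 0.644 * 0.853 = 0.549332
P(A) = 0.087465 + 0.549332 = 0.636797

0.636797


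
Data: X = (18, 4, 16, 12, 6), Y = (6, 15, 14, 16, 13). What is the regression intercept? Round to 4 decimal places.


a = ybar - b*xbar, where b = sum((xi-xbar)(yi-ybar)) / sum((xi-xbar)^2)
n = 5, xbar = 56/5 = 11.2, ybar = 64/5 = 12.8
Sxy = sum((xi-xbar)(yi-ybar)) = -54.8
Sxx = sum((xi-xbar)^2) = 148.8
b = Sxy / Sxx = -137/372 ≈ -0.368280
a = 12.8 - (-0.368280) * 11.2 = 1574/93 ≈ 16.924731

16.9247


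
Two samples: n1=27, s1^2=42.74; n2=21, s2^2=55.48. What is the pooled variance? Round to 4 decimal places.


sp^2 = ((n1-1)*s1^2 + (n2-1)*s2^2)/(n1+n2-2)
(n1-1)*s1^2 = 26 * 42.74 = 1111.24
(n2-1)*s2^2 = 20 * 55.48 = 1109.6
numerator = 1111.24 + 1109.6 = 2220.84
n1+n2-2 = 46
sp^2 = 2220.84 / 46 = 55521/1150 ≈ 48.279130

48.2791


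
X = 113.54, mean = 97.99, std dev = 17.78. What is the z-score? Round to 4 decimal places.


z = (X - mu) / sigma
X - mu = 113.54 - 97.99 = 15.55
z = 15.55 / 17.78 = 1555/1778 ≈ 0.874578

0.8746


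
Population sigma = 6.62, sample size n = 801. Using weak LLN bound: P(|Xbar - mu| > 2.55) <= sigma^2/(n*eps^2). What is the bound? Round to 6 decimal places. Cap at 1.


bound = min(1, sigma^2/(n*eps^2))
sigma^2 = 6.62^2 = 43.8244
n*eps^2 = 801 * 2.55^2 = 801 * 6.5025 = 5208.5025
sigma^2/(n*eps^2) = 43.8244 / 5208.5025 ≈ 0.00841401

0.008414


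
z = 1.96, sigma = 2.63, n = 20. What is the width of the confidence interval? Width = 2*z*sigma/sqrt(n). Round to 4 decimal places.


width = 2*z*sigma/sqrt(n)
2*z*sigma = 2 * 1.96 * 2.63 = 10.3096
sqrt(20) ≈ 4.472136
width = 10.3096 / 4.472136 ≈ 2.305297

2.3053


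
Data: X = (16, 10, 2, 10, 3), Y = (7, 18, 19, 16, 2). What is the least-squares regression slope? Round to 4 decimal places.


b = sum((xi-xbar)(yi-ybar)) / sum((xi-xbar)^2)
n = 5, xbar = 41/5 = 8.2, ybar = 62/5 = 12.4
Sxy = sum((xi-xbar)(yi-ybar)) = -12.4
Sxx = sum((xi-xbar)^2) = 132.8
b = Sxy / Sxx = -31/332 ≈ -0.093373

-0.0934


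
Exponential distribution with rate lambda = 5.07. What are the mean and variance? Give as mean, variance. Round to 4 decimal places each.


mean = 1/lam, var = 1/lam^2
mean = 1 / 5.07 = 100/507 ≈ 0.197239
lam^2 = 5.07^2 = 25.7049
var = 1 / 25.7049 ≈ 0.038903

0.1972, 0.0389


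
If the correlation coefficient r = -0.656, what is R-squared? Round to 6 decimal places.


R^2 = r^2 = (-0.656)^2 = 0.430336

0.430336


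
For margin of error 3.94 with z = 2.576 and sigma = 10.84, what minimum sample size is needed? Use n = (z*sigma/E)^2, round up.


z*sigma/E = 2.576 * 10.84 / 3.94 ≈ 7.087269
(z*sigma/E)^2 ≈ 50.229382
round up: n = 51

51


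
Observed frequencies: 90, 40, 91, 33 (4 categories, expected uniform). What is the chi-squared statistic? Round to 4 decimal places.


chi2 = sum((O-E)^2/E), E = total/4
total = 254, E = 254/4 = 63.5
(90 - 63.5)^2 / 63.5 = 702.25 / 63.5 = 2809/254 ≈ 11.059055
(40 - 63.5)^2 / 63.5 = 552.25 / 63.5 = 2209/254 ≈ 8.696850
(91 - 63.5)^2 / 63.5 = 756.25 / 63.5 = 3025/254 ≈ 11.909449
(33 - 63.5)^2 / 63.5 = 930.25 / 63.5 = 3721/254 ≈ 14.649606
chi2 = 5882/127 ≈ 46.314961

46.3150


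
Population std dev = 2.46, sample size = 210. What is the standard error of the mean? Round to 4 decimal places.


SE = sigma / sqrt(n)
sqrt(210) ≈ 14.491377
SE = 2.46 / 14.491377 ≈ 0.169756

0.1698


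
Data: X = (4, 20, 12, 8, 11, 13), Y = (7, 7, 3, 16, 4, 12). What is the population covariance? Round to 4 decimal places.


Cov = (1/n)*sum((xi-xbar)(yi-ybar))
n = 6, xbar = 68/6 = 34/3 ≈ 11.333333, ybar = 49/6 ≈ 8.166667
sum((xi-xbar)(yi-ybar)) = -70/3 ≈ -23.333333
Cov = -23.333333 / 6 = -35/9 ≈ -3.888889

-3.8889


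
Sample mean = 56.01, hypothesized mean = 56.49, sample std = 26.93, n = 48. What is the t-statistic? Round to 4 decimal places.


t = (xbar - mu0) / (s/sqrt(n))
xbar - mu0 = 56.01 - 56.49 = -0.48
sqrt(48) ≈ 6.92820323
s/sqrt(n) = 26.93 / 6.92820323 ≈ 3.88701069
t = -0.48 / 3.88701069 ≈ -0.123488

-0.1235


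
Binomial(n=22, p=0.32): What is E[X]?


E[X] = n*p = 22 * 0.32 = 7.04

7.04


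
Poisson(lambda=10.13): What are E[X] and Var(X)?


E[X] = Var(X) = lambda = 10.13

10.13, 10.13


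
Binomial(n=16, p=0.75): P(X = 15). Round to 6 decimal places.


P = C(n,k) * p^k * (1-p)^(n-k)
C(16,15) = 16
p^k = 0.75^15 ≈ 0.01336346
(1-p)^(n-k) = 0.25^1 = 0.25
P = 16 * 0.01336346 * 0.25 ≈ 0.053454

0.053454


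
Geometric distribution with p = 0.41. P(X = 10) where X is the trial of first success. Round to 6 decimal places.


P = (1-p)^(k-1) * p
(1-p)^(k-1) = 0.59^9 ≈ 0.008662996
P = 0.008662996 * 0.41 ≈ 0.003551828

0.003552


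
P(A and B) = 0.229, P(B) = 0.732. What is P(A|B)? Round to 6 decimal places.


P(A|B) = P(A and B) / P(B) = 0.229 / 0.732 = 229/732 ≈ 0.31284153

0.312842


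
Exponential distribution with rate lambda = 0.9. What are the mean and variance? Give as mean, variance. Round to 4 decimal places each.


mean = 1/lam, var = 1/lam^2
mean = 1 / 0.9 = 10/9 ≈ 1.111111
lam^2 = 0.9^2 = 0.81
var = 1 / 0.81 = 100/81 ≈ 1.234568

1.1111, 1.2346


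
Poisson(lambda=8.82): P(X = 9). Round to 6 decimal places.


P = e^(-lam) * lam^k / k!
e^(-8.82) ≈ 0.0001477484
lam^k = 8.82^9 ≈ 323010965.707118
k! = 9! = 362880
P = 0.0001477484 * 323010965.707118 / 362880 ≈ 0.131515

0.131515


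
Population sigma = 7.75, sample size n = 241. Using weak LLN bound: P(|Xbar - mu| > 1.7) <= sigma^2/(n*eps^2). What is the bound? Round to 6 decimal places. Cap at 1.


bound = min(1, sigma^2/(n*eps^2))
sigma^2 = 7.75^2 = 60.0625
n*eps^2 = 241 * 1.7^2 = 241 * 2.89 = 696.49
sigma^2/(n*eps^2) = 60.0625 / 696.49 ≈ 0.08623598

0.086236


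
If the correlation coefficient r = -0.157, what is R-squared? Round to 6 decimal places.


R^2 = r^2 = (-0.157)^2 = 0.024649

0.024649


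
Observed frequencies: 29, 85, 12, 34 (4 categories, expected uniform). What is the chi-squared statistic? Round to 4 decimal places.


chi2 = sum((O-E)^2/E), E = total/4
total = 160, E = 160/4 = 40
(29 - 40)^2 / 40 = 121 / 40 = 3.025
(85 - 40)^2 / 40 = 2025 / 40 = 50.625
(12 - 40)^2 / 40 = 784 / 40 = 19.6
(34 - 40)^2 / 40 = 36 / 40 = 0.9
chi2 = 74.15

74.1500


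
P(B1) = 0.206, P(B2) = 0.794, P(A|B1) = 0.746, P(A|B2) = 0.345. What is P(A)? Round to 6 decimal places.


P(A) = P(A|B1)*P(B1) + P(A|B2)*P(B2)
P(A|B1)*P(B1) = 0.746 * 0.206 = 0.153676
P(A|B2)*P(B2) = 0.345 * 0.794 = 0.27393
P(A) = 0.153676 + 0.27393 = 0.427606

0.427606


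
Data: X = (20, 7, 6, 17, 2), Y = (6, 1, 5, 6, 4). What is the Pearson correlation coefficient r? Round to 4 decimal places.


r = sum((xi-xbar)(yi-ybar)) / sqrt(sum((xi-xbar)^2) * sum((yi-ybar)^2))
n = 5, xbar = 52/5 = 10.4, ybar = 22/5 = 4.4
Sxy = sum((xi-xbar)(yi-ybar)) = 38.2
Sxx = sum((xi-xbar)^2) = 237.2
Syy = sum((yi-ybar)^2) = 17.2
sqrt(Sxx*Syy) ≈ 63.873625
r = Sxy / sqrt(Sxx*Syy) = 38.2 / 63.873625 ≈ 0.598056

0.5981


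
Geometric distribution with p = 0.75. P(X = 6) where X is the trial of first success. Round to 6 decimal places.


P = (1-p)^(k-1) * p
(1-p)^(k-1) = 0.25^5 = 0.0009765625
P = 0.0009765625 * 0.75 = 3/4096 ≈ 0.0007324219

0.000732


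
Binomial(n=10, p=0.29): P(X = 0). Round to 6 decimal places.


P = C(n,k) * p^k * (1-p)^(n-k)
C(10,0) = 1
p^k = 0.29^0 = 1
(1-p)^(n-k) = 0.71^10 ≈ 0.03255244
P = 1 * 1 * 0.03255244 ≈ 0.032552

0.032552


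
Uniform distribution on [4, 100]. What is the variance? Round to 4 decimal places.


Var = (b-a)^2 / 12
(b-a)^2 = (100 - 4)^2 = 9216
Var = 9216/12 = 768

768.0000


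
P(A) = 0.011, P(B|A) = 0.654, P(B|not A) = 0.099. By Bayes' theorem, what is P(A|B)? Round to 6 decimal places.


P(A|B) = P(B|A)*P(A) / P(B), P(B) = P(B|A)*P(A) + P(B|not A)*P(not A)
P(B|A)*P(A) = 0.654 * 0.011 = 0.007194
P(B|not A)*P(not A) = 0.099 * 0.989 = 0.097911
P(B) = 0.007194 + 0.097911 = 0.105105
P(A|B) = 0.007194 / 0.105105 = 218/3185 ≈ 0.06844584

0.068446


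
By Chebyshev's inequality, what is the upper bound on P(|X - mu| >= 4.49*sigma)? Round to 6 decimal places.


P <= 1/k^2
k^2 = 4.49^2 = 20.1601
1/k^2 = 1 / 20.1601 ≈ 0.04960293

0.049603


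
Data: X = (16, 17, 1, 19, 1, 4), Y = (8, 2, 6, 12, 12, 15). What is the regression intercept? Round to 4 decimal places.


a = ybar - b*xbar, where b = sum((xi-xbar)(yi-ybar)) / sum((xi-xbar)^2)
n = 6, xbar = 58/6 = 29/3 ≈ 9.666667, ybar = 55/6 ≈ 9.166667
Sxy = sum((xi-xbar)(yi-ybar)) = -191/3 ≈ -63.666667
Sxx = sum((xi-xbar)^2) = 1090/3 ≈ 363.333333
b = Sxy / Sxx = -191/1090 ≈ -0.175229
a = 9.166667 - (-0.175229) * 9.666667 = 5919/545 ≈ 10.860550

10.8606


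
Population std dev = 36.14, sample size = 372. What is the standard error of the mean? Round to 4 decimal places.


SE = sigma / sqrt(n)
sqrt(372) ≈ 19.287302
SE = 36.14 / 19.287302 ≈ 1.873772

1.8738


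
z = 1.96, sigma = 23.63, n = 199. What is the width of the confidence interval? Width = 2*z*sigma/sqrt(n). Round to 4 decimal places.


width = 2*z*sigma/sqrt(n)
2*z*sigma = 2 * 1.96 * 23.63 = 92.6296
sqrt(199) ≈ 14.106736
width = 92.6296 / 14.106736 ≈ 6.566338

6.5663


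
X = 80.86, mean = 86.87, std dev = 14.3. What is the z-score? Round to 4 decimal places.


z = (X - mu) / sigma
X - mu = 80.86 - 86.87 = -6.01
z = -6.01 / 14.3 = -601/1430 ≈ -0.420280

-0.4203


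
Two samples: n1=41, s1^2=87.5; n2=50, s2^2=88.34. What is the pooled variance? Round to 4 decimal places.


sp^2 = ((n1-1)*s1^2 + (n2-1)*s2^2)/(n1+n2-2)
(n1-1)*s1^2 = 40 * 87.5 = 3500
(n2-1)*s2^2 = 49 * 88.34 = 4328.66
numerator = 3500 + 4328.66 = 7828.66
n1+n2-2 = 89
sp^2 = 7828.66 / 89 = 391433/4450 ≈ 87.962472

87.9625


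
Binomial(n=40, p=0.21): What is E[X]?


E[X] = n*p = 40 * 0.21 = 8.4

8.4


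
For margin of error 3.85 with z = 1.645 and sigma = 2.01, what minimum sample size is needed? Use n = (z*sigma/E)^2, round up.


z*sigma/E = 1.645 * 2.01 / 3.85 ≈ 0.858818
(z*sigma/E)^2 ≈ 0.737569
round up: n = 1

1


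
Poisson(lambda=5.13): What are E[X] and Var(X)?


E[X] = Var(X) = lambda = 5.13

5.13, 5.13


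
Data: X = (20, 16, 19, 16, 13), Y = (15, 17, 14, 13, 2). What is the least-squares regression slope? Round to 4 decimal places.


b = sum((xi-xbar)(yi-ybar)) / sum((xi-xbar)^2)
n = 5, xbar = 84/5 = 16.8, ybar = 61/5 = 12.2
Sxy = sum((xi-xbar)(yi-ybar)) = 47.2
Sxx = sum((xi-xbar)^2) = 30.8
b = Sxy / Sxx = 118/77 ≈ 1.532468

1.5325


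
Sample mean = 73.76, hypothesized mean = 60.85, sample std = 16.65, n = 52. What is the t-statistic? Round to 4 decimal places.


t = (xbar - mu0) / (s/sqrt(n))
xbar - mu0 = 73.76 - 60.85 = 12.91
sqrt(52) ≈ 7.21110255
s/sqrt(n) = 16.65 / 7.21110255 ≈ 2.30893957
t = 12.91 / 2.30893957 ≈ 5.591311

5.5913


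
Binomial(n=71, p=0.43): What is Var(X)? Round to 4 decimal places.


Var = n*p*(1-p) = 71 * 0.43 * 0.57 = 17.4021

17.4021


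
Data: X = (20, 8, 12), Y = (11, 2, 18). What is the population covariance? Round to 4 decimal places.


Cov = (1/n)*sum((xi-xbar)(yi-ybar))
n = 3, xbar = 40/3 ≈ 13.333333, ybar = 31/3 ≈ 10.333333
sum((xi-xbar)(yi-ybar)) = 116/3 ≈ 38.666667
Cov = 38.666667 / 3 = 116/9 ≈ 12.888889

12.8889


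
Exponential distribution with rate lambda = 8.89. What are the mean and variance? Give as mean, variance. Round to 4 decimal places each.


mean = 1/lam, var = 1/lam^2
mean = 1 / 8.89 = 100/889 ≈ 0.112486
lam^2 = 8.89^2 = 79.0321
var = 1 / 79.0321 ≈ 0.012653

0.1125, 0.0127


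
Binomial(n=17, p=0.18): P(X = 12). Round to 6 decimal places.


P = C(n,k) * p^k * (1-p)^(n-k)
C(17,12) = 6188
p^k = 0.18^12 ≈ 0.000000001156831
(1-p)^(n-k) = 0.82^5 ≈ 0.3707398
P = 6188 * 0.000000001156831 * 0.3707398 ≈ 0.000003

0.000003


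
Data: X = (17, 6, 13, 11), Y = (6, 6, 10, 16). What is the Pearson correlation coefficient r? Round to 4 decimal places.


r = sum((xi-xbar)(yi-ybar)) / sqrt(sum((xi-xbar)^2) * sum((yi-ybar)^2))
n = 4, xbar = 47/4 = 11.75, ybar = 38/4 = 9.5
Sxy = sum((xi-xbar)(yi-ybar)) = -2.5
Sxx = sum((xi-xbar)^2) = 62.75
Syy = sum((yi-ybar)^2) = 67
sqrt(Sxx*Syy) ≈ 64.840188
r = Sxy / sqrt(Sxx*Syy) = -2.5 / 64.840188 ≈ -0.038556

-0.0386


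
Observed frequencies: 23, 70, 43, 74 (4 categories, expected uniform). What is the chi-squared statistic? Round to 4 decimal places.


chi2 = sum((O-E)^2/E), E = total/4
total = 210, E = 210/4 = 52.5
(23 - 52.5)^2 / 52.5 = 870.25 / 52.5 = 3481/210 ≈ 16.576190
(70 - 52.5)^2 / 52.5 = 306.25 / 52.5 = 35/6 ≈ 5.833333
(43 - 52.5)^2 / 52.5 = 90.25 / 52.5 = 361/210 ≈ 1.719048
(74 - 52.5)^2 / 52.5 = 462.25 / 52.5 = 1849/210 ≈ 8.804762
chi2 = 494/15 ≈ 32.933333

32.9333


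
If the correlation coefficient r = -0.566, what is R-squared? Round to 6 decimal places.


R^2 = r^2 = (-0.566)^2 = 0.320356

0.320356


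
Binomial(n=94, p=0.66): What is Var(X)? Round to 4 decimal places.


Var = n*p*(1-p) = 94 * 0.66 * 0.34 = 21.0936

21.0936


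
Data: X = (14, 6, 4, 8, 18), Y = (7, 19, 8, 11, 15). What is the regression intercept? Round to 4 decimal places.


a = ybar - b*xbar, where b = sum((xi-xbar)(yi-ybar)) / sum((xi-xbar)^2)
n = 5, xbar = 50/5 = 10, ybar = 60/5 = 12
Sxy = sum((xi-xbar)(yi-ybar)) = 2
Sxx = sum((xi-xbar)^2) = 136
b = Sxy / Sxx = 1/68 ≈ 0.014706
a = 12 - 0.014706 * 10 = 403/34 ≈ 11.852941

11.8529


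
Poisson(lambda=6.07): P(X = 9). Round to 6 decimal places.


P = e^(-lam) * lam^k / k!
e^(-6.07) ≈ 0.002311173
lam^k = 6.07^9 ≈ 11186602.844091
k! = 9! = 362880
P = 0.002311173 * 11186602.844091 / 362880 ≈ 0.071247

0.071247


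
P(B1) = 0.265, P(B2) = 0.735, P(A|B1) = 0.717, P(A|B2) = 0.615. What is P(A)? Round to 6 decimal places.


P(A) = P(A|B1)*P(B1) + P(A|B2)*P(B2)
P(A|B1)*P(B1) = 0.717 * 0.265 = 0.190005
P(A|B2)*P(B2) = 0.615 * 0.735 = 0.452025
P(A) = 0.190005 + 0.452025 = 0.64203

0.642030


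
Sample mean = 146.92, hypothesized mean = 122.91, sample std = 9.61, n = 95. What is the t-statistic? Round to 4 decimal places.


t = (xbar - mu0) / (s/sqrt(n))
xbar - mu0 = 146.92 - 122.91 = 24.01
sqrt(95) ≈ 9.74679434
s/sqrt(n) = 9.61 / 9.74679434 ≈ 0.98596520
t = 24.01 / 0.98596520 ≈ 24.351772

24.3518


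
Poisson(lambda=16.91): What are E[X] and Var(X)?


E[X] = Var(X) = lambda = 16.91

16.91, 16.91


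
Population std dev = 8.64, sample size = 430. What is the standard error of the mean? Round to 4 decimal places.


SE = sigma / sqrt(n)
sqrt(430) ≈ 20.736441
SE = 8.64 / 20.736441 ≈ 0.416658

0.4167


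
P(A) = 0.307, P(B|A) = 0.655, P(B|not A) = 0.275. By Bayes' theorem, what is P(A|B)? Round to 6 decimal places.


P(A|B) = P(B|A)*P(A) / P(B), P(B) = P(B|A)*P(A) + P(B|not A)*P(not A)
P(B|A)*P(A) = 0.655 * 0.307 = 0.201085
P(B|not A)*P(not A) = 0.275 * 0.693 = 0.190575
P(B) = 0.201085 + 0.190575 = 0.39166
P(A|B) = 0.201085 / 0.39166 ≈ 0.51341725

0.513417


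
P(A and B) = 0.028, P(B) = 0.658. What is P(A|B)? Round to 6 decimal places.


P(A|B) = P(A and B) / P(B) = 0.028 / 0.658 = 2/47 ≈ 0.04255319

0.042553


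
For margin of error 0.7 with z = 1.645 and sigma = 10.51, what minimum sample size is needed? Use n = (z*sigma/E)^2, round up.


z*sigma/E = 1.645 * 10.51 / 0.7 = 24.6985
(z*sigma/E)^2 ≈ 610.015902
round up: n = 611

611


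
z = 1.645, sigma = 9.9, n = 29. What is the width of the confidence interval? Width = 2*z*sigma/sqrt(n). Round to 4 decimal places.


width = 2*z*sigma/sqrt(n)
2*z*sigma = 2 * 1.645 * 9.9 = 32.571
sqrt(29) ≈ 5.385165
width = 32.571 / 5.385165 ≈ 6.048283

6.0483


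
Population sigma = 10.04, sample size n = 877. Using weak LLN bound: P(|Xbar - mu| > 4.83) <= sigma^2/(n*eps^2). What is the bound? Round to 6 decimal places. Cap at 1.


bound = min(1, sigma^2/(n*eps^2))
sigma^2 = 10.04^2 = 100.8016
n*eps^2 = 877 * 4.83^2 = 877 * 23.3289 = 20459.4453
sigma^2/(n*eps^2) = 100.8016 / 20459.4453 ≈ 0.00492690

0.004927


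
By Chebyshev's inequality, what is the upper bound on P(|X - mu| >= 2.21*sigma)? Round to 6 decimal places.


P <= 1/k^2
k^2 = 2.21^2 = 4.8841
1/k^2 = 1 / 4.8841 ≈ 0.20474601

0.204746


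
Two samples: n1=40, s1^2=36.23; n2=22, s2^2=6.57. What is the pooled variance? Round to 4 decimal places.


sp^2 = ((n1-1)*s1^2 + (n2-1)*s2^2)/(n1+n2-2)
(n1-1)*s1^2 = 39 * 36.23 = 1412.97
(n2-1)*s2^2 = 21 * 6.57 = 137.97
numerator = 1412.97 + 137.97 = 1550.94
n1+n2-2 = 60
sp^2 = 1550.94 / 60 = 25.849

25.8490


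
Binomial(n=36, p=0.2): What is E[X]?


E[X] = n*p = 36 * 0.2 = 7.2

7.2


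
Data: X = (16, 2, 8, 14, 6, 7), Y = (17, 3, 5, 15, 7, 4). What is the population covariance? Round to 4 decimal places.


Cov = (1/n)*sum((xi-xbar)(yi-ybar))
n = 6, xbar = 53/6 ≈ 8.833333, ybar = 51/6 = 8.5
sum((xi-xbar)(yi-ybar)) = 147.5
Cov = 147.5 / 6 = 295/12 ≈ 24.583333

24.5833


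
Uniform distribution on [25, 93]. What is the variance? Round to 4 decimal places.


Var = (b-a)^2 / 12
(b-a)^2 = (93 - 25)^2 = 4624
Var = 4624/12 ≈ 385.333333

385.3333


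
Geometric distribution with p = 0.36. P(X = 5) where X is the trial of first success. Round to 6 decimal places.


P = (1-p)^(k-1) * p
(1-p)^(k-1) = 0.64^4 ≈ 0.1677722
P = 0.1677722 * 0.36 ≈ 0.06039798

0.060398


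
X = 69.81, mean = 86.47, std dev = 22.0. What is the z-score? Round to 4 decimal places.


z = (X - mu) / sigma
X - mu = 69.81 - 86.47 = -16.66
z = -16.66 / 22.0 = -833/1100 ≈ -0.757273

-0.7573


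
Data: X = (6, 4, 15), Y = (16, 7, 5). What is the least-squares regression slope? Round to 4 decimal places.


b = sum((xi-xbar)(yi-ybar)) / sum((xi-xbar)^2)
n = 3, xbar = 25/3 ≈ 8.333333, ybar = 28/3 ≈ 9.333333
Sxy = sum((xi-xbar)(yi-ybar)) = -103/3 ≈ -34.333333
Sxx = sum((xi-xbar)^2) = 206/3 ≈ 68.666667
b = Sxy / Sxx = -0.5

-0.5000
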